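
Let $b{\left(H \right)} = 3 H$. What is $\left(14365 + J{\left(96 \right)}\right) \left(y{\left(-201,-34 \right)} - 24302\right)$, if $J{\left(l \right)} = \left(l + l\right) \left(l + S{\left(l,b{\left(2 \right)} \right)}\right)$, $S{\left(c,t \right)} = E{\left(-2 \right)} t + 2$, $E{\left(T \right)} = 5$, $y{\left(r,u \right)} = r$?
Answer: $-954171323$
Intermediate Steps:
$S{\left(c,t \right)} = 2 + 5 t$ ($S{\left(c,t \right)} = 5 t + 2 = 2 + 5 t$)
$J{\left(l \right)} = 2 l \left(32 + l\right)$ ($J{\left(l \right)} = \left(l + l\right) \left(l + \left(2 + 5 \cdot 3 \cdot 2\right)\right) = 2 l \left(l + \left(2 + 5 \cdot 6\right)\right) = 2 l \left(l + \left(2 + 30\right)\right) = 2 l \left(l + 32\right) = 2 l \left(32 + l\right)$)
$\left(14365 + J{\left(96 \right)}\right) \left(y{\left(-201,-34 \right)} - 24302\right) = \left(14365 + 2 \cdot 96 \left(32 + 96\right)\right) \left(-201 - 24302\right) = \left(14365 + 2 \cdot 96 \cdot 128\right) \left(-24503\right) = \left(14365 + 24576\right) \left(-24503\right) = 38941 \left(-24503\right) = -954171323$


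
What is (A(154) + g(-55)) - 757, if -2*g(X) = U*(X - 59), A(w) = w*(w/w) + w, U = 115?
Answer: 6106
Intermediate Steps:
A(w) = 2*w (A(w) = w*1 + w = w + w = 2*w)
g(X) = 6785/2 - 115*X/2 (g(X) = -115*(X - 59)/2 = -115*(-59 + X)/2 = -(-6785 + 115*X)/2 = 6785/2 - 115*X/2)
(A(154) + g(-55)) - 757 = (2*154 + (6785/2 - 115/2*(-55))) - 757 = (308 + (6785/2 + 6325/2)) - 757 = (308 + 6555) - 757 = 6863 - 757 = 6106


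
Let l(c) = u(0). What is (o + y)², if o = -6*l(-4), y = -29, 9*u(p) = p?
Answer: 841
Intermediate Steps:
u(p) = p/9
l(c) = 0 (l(c) = (⅑)*0 = 0)
o = 0 (o = -6*0 = 0)
(o + y)² = (0 - 29)² = (-29)² = 841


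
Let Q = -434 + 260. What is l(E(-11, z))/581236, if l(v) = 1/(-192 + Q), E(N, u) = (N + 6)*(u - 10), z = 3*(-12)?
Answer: -1/212732376 ≈ -4.7007e-9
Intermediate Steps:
z = -36
Q = -174
E(N, u) = (-10 + u)*(6 + N) (E(N, u) = (6 + N)*(-10 + u) = (-10 + u)*(6 + N))
l(v) = -1/366 (l(v) = 1/(-192 - 174) = 1/(-366) = -1/366)
l(E(-11, z))/581236 = -1/366/581236 = -1/366*1/581236 = -1/212732376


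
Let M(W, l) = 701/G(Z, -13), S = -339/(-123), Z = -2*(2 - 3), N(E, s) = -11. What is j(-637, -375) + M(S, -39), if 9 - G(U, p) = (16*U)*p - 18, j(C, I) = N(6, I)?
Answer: -4172/443 ≈ -9.4176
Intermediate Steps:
j(C, I) = -11
Z = 2 (Z = -2*(-1) = 2)
S = 113/41 (S = -339*(-1/123) = 113/41 ≈ 2.7561)
G(U, p) = 27 - 16*U*p (G(U, p) = 9 - ((16*U)*p - 18) = 9 - (16*U*p - 18) = 9 - (-18 + 16*U*p) = 9 + (18 - 16*U*p) = 27 - 16*U*p)
M(W, l) = 701/443 (M(W, l) = 701/(27 - 16*2*(-13)) = 701/(27 + 416) = 701/443)
j(-637, -375) + M(S, -39) = -11 + 701/443 = -4172/443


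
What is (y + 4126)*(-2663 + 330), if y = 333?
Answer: -10402847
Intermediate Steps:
(y + 4126)*(-2663 + 330) = (333 + 4126)*(-2663 + 330) = 4459*(-2333) = -10402847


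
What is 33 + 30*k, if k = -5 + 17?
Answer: 393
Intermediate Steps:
k = 12
33 + 30*k = 33 + 30*12 = 33 + 360 = 393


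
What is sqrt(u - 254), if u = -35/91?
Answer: I*sqrt(42991)/13 ≈ 15.949*I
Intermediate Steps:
u = -5/13 (u = -35*1/91 = -5/13 ≈ -0.38462)
sqrt(u - 254) = sqrt(-5/13 - 254) = sqrt(-3307/13) = I*sqrt(42991)/13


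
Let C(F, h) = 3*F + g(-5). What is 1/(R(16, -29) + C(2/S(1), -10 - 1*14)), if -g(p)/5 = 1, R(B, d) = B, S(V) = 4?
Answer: 2/25 ≈ 0.080000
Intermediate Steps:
g(p) = -5 (g(p) = -5*1 = -5)
C(F, h) = -5 + 3*F (C(F, h) = 3*F - 5 = -5 + 3*F)
1/(R(16, -29) + C(2/S(1), -10 - 1*14)) = 1/(16 + (-5 + 3*(2/4))) = 1/(16 + (-5 + 3*(2*(1/4)))) = 1/(16 + (-5 + 3*(1/2))) = 1/(16 + (-5 + 3/2)) = 1/(16 - 7/2) = 1/(25/2) = 2/25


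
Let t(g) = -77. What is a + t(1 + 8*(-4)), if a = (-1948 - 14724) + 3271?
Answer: -13478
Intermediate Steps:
a = -13401 (a = -16672 + 3271 = -13401)
a + t(1 + 8*(-4)) = -13401 - 77 = -13478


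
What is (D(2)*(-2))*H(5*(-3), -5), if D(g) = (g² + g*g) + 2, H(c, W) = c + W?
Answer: 400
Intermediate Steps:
H(c, W) = W + c
D(g) = 2 + 2*g² (D(g) = (g² + g²) + 2 = 2*g² + 2 = 2 + 2*g²)
(D(2)*(-2))*H(5*(-3), -5) = ((2 + 2*2²)*(-2))*(-5 + 5*(-3)) = ((2 + 2*4)*(-2))*(-5 - 15) = ((2 + 8)*(-2))*(-20) = (10*(-2))*(-20) = -20*(-20) = 400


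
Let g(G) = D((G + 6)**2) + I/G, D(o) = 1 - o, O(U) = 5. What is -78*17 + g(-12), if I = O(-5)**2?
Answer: -16357/12 ≈ -1363.1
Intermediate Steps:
I = 25 (I = 5**2 = 25)
g(G) = 1 - (6 + G)**2 + 25/G (g(G) = (1 - (G + 6)**2) + 25/G = (1 - (6 + G)**2) + 25/G = 1 - (6 + G)**2 + 25/G)
-78*17 + g(-12) = -78*17 + (1 - (6 - 12)**2 + 25/(-12)) = -1326 + (1 - 1*(-6)**2 + 25*(-1/12)) = -1326 + (1 - 1*36 - 25/12) = -1326 + (1 - 36 - 25/12) = -1326 - 445/12 = -16357/12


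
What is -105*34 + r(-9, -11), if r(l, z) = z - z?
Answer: -3570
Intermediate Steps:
r(l, z) = 0
-105*34 + r(-9, -11) = -105*34 + 0 = -3570 + 0 = -3570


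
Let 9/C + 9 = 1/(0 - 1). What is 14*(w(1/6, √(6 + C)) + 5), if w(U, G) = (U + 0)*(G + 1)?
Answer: 217/3 + 7*√510/30 ≈ 77.603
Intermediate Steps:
C = -9/10 (C = 9/(-9 + 1/(0 - 1)) = 9/(-9 + 1/(-1)) = 9/(-9 - 1) = 9/(-10) = 9*(-⅒) = -9/10 ≈ -0.90000)
w(U, G) = U*(1 + G)
14*(w(1/6, √(6 + C)) + 5) = 14*((1 + √(6 - 9/10))/6 + 5) = 14*((1 + √(51/10))/6 + 5) = 14*((1 + √510/10)/6 + 5) = 14*((⅙ + √510/60) + 5) = 14*(31/6 + √510/60) = 217/3 + 7*√510/30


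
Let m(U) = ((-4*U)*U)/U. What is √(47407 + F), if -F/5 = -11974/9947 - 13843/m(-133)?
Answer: √138625475454823/53998 ≈ 218.04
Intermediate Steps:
m(U) = -4*U (m(U) = (-4*U²)/U = -4*U)
F = 102904635/755972 (F = -5*(-11974/9947 - 13843/((-4*(-133)))) = -5*(-11974*1/9947 - 13843/532) = -5*(-11974/9947 - 13843*1/532) = -5*(-11974/9947 - 13843/532) = -5*(-20580927/755972) = 102904635/755972 ≈ 136.12)
√(47407 + F) = √(47407 + 102904635/755972) = √(35941269239/755972) = √138625475454823/53998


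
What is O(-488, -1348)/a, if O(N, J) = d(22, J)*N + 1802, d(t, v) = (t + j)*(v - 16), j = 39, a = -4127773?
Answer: -40605354/4127773 ≈ -9.8371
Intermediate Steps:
d(t, v) = (-16 + v)*(39 + t) (d(t, v) = (t + 39)*(v - 16) = (39 + t)*(-16 + v) = (-16 + v)*(39 + t))
O(N, J) = 1802 + N*(-976 + 61*J) (O(N, J) = (-624 - 16*22 + 39*J + 22*J)*N + 1802 = (-624 - 352 + 39*J + 22*J)*N + 1802 = (-976 + 61*J)*N + 1802 = N*(-976 + 61*J) + 1802 = 1802 + N*(-976 + 61*J))
O(-488, -1348)/a = (1802 + 61*(-488)*(-16 - 1348))/(-4127773) = (1802 + 61*(-488)*(-1364))*(-1/4127773) = (1802 + 40603552)*(-1/4127773) = 40605354*(-1/4127773) = -40605354/4127773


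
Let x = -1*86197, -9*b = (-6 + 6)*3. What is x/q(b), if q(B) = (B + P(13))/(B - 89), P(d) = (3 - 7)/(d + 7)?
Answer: -38357665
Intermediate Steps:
b = 0 (b = -(-6 + 6)*3/9 = -0*3 = -⅑*0 = 0)
x = -86197
P(d) = -4/(7 + d)
q(B) = (-⅕ + B)/(-89 + B) (q(B) = (B - 4/(7 + 13))/(B - 89) = (B - 4/20)/(-89 + B) = (B - 4*1/20)/(-89 + B) = (B - ⅕)/(-89 + B) = (-⅕ + B)/(-89 + B))
x/q(b) = -86197*(-89 + 0)/(-⅕ + 0) = -86197/(-⅕/(-89)) = -86197/((-1/89*(-⅕))) = -86197/1/445 = -86197*445 = -38357665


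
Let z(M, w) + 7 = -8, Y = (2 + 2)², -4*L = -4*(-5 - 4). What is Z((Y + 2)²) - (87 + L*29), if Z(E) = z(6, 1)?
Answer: 159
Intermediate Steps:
L = -9 (L = -(-1)*(-5 - 4) = -(-1)*(-9) = -¼*36 = -9)
Y = 16 (Y = 4² = 16)
z(M, w) = -15 (z(M, w) = -7 - 8 = -15)
Z(E) = -15
Z((Y + 2)²) - (87 + L*29) = -15 - (87 - 9*29) = -15 - (87 - 261) = -15 - 1*(-174) = -15 + 174 = 159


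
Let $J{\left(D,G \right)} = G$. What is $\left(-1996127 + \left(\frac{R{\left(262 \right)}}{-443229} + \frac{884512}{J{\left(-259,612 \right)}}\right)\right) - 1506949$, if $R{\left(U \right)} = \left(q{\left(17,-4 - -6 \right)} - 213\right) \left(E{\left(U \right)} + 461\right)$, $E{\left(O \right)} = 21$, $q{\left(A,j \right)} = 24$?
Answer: $- \frac{79153233732502}{22604679} \approx -3.5016 \cdot 10^{6}$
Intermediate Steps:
$R{\left(U \right)} = -91098$ ($R{\left(U \right)} = \left(24 - 213\right) \left(21 + 461\right) = \left(-189\right) 482 = -91098$)
$\left(-1996127 + \left(\frac{R{\left(262 \right)}}{-443229} + \frac{884512}{J{\left(-259,612 \right)}}\right)\right) - 1506949 = \left(-1996127 + \left(- \frac{91098}{-443229} + \frac{884512}{612}\right)\right) - 1506949 = \left(-1996127 + \left(\left(-91098\right) \left(- \frac{1}{443229}\right) + 884512 \cdot \frac{1}{612}\right)\right) - 1506949 = \left(-1996127 + \left(\frac{30366}{147743} + \frac{221128}{153}\right)\right) - 1506949 = \left(-1996127 + \frac{32674760102}{22604679}\right) - 1506949 = - \frac{45089135318131}{22604679} - 1506949 = - \frac{79153233732502}{22604679}$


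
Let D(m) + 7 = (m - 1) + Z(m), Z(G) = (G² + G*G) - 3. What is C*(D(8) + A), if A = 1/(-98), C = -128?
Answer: -783936/49 ≈ -15999.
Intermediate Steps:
Z(G) = -3 + 2*G² (Z(G) = (G² + G²) - 3 = 2*G² - 3 = -3 + 2*G²)
A = -1/98 ≈ -0.010204
D(m) = -11 + m + 2*m² (D(m) = -7 + ((m - 1) + (-3 + 2*m²)) = -7 + ((-1 + m) + (-3 + 2*m²)) = -7 + (-4 + m + 2*m²) = -11 + m + 2*m²)
C*(D(8) + A) = -128*((-11 + 8 + 2*8²) - 1/98) = -128*((-11 + 8 + 2*64) - 1/98) = -128*((-11 + 8 + 128) - 1/98) = -128*(125 - 1/98) = -128*12249/98 = -783936/49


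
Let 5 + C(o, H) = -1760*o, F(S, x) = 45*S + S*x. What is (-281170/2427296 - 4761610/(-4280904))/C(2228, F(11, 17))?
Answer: -129427189111/509326942400927568 ≈ -2.5411e-7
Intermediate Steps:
C(o, H) = -5 - 1760*o
(-281170/2427296 - 4761610/(-4280904))/C(2228, F(11, 17)) = (-281170/2427296 - 4761610/(-4280904))/(-5 - 1760*2228) = (-281170*1/2427296 - 4761610*(-1/4280904))/(-5 - 3921280) = (-140585/1213648 + 2380805/2140452)/(-3921285) = (647135945555/649438822224)*(-1/3921285) = -129427189111/509326942400927568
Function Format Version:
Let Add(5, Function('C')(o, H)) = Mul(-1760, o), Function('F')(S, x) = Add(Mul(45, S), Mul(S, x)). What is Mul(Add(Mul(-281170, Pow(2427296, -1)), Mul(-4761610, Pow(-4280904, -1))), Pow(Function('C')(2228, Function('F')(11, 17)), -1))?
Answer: Rational(-129427189111, 509326942400927568) ≈ -2.5411e-7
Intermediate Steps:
Function('C')(o, H) = Add(-5, Mul(-1760, o))
Mul(Add(Mul(-281170, Pow(2427296, -1)), Mul(-4761610, Pow(-4280904, -1))), Pow(Function('C')(2228, Function('F')(11, 17)), -1)) = Mul(Add(Mul(-281170, Pow(2427296, -1)), Mul(-4761610, Pow(-4280904, -1))), Pow(Add(-5, Mul(-1760, 2228)), -1)) = Mul(Add(Mul(-281170, Rational(1, 2427296)), Mul(-4761610, Rational(-1, 4280904))), Pow(Add(-5, -3921280), -1)) = Mul(Add(Rational(-140585, 1213648), Rational(2380805, 2140452)), Pow(-3921285, -1)) = Mul(Rational(647135945555, 649438822224), Rational(-1, 3921285)) = Rational(-129427189111, 509326942400927568)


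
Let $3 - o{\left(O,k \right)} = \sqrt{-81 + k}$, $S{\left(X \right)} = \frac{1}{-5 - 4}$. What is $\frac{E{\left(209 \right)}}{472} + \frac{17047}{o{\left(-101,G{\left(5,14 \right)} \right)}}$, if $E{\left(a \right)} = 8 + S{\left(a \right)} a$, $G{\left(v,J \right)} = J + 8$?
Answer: $\frac{54309413}{72216} + \frac{17047 i \sqrt{59}}{68} \approx 752.04 + 1925.6 i$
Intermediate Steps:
$G{\left(v,J \right)} = 8 + J$
$S{\left(X \right)} = - \frac{1}{9}$ ($S{\left(X \right)} = \frac{1}{-9} = - \frac{1}{9}$)
$o{\left(O,k \right)} = 3 - \sqrt{-81 + k}$
$E{\left(a \right)} = 8 - \frac{a}{9}$
$\frac{E{\left(209 \right)}}{472} + \frac{17047}{o{\left(-101,G{\left(5,14 \right)} \right)}} = \frac{8 - \frac{209}{9}}{472} + \frac{17047}{3 - \sqrt{-81 + \left(8 + 14\right)}} = \left(8 - \frac{209}{9}\right) \frac{1}{472} + \frac{17047}{3 - \sqrt{-81 + 22}} = \left(- \frac{137}{9}\right) \frac{1}{472} + \frac{17047}{3 - \sqrt{-59}} = - \frac{137}{4248} + \frac{17047}{3 - i \sqrt{59}}$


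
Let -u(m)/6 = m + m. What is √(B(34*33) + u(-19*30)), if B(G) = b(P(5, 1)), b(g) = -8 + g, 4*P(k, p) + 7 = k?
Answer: √27326/2 ≈ 82.653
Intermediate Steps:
P(k, p) = -7/4 + k/4
u(m) = -12*m (u(m) = -6*(m + m) = -12*m)
B(G) = -17/2 (B(G) = -8 + (-7/4 + (¼)*5) = -8 + (-7/4 + 5/4) = -8 - ½ = -17/2)
√(B(34*33) + u(-19*30)) = √(-17/2 - (-228)*30) = √(-17/2 - 12*(-570)) = √(-17/2 + 6840) = √(13663/2) = √27326/2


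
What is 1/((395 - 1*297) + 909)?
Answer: 1/1007 ≈ 0.00099305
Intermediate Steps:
1/((395 - 1*297) + 909) = 1/((395 - 297) + 909) = 1/(98 + 909) = 1/1007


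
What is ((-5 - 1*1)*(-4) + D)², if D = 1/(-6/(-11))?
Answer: 24025/36 ≈ 667.36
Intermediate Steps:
D = 11/6 (D = 1/(-6*(-1/11)) = 1/(6/11) = 11/6 ≈ 1.8333)
((-5 - 1*1)*(-4) + D)² = ((-5 - 1*1)*(-4) + 11/6)² = ((-5 - 1)*(-4) + 11/6)² = (-6*(-4) + 11/6)² = (24 + 11/6)² = (155/6)² = 24025/36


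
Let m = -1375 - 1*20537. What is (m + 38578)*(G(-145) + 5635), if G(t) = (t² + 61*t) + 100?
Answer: 298571390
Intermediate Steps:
m = -21912 (m = -1375 - 20537 = -21912)
G(t) = 100 + t² + 61*t
(m + 38578)*(G(-145) + 5635) = (-21912 + 38578)*((100 + (-145)² + 61*(-145)) + 5635) = 16666*((100 + 21025 - 8845) + 5635) = 16666*(12280 + 5635) = 16666*17915 = 298571390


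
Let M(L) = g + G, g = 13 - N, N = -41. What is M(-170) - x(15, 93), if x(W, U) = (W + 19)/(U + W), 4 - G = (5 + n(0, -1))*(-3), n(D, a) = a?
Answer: 3763/54 ≈ 69.685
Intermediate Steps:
G = 16 (G = 4 - (5 - 1)*(-3) = 4 - 4*(-3) = 4 - 1*(-12) = 4 + 12 = 16)
g = 54 (g = 13 - 1*(-41) = 13 + 41 = 54)
x(W, U) = (19 + W)/(U + W)
M(L) = 70 (M(L) = 54 + 16 = 70)
M(-170) - x(15, 93) = 70 - (19 + 15)/(93 + 15) = 70 - 34/108 = 70 - 1*17/54 = 70 - 17/54 = 3763/54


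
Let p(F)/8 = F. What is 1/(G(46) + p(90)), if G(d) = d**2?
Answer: 1/2836 ≈ 0.00035261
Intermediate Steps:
p(F) = 8*F
1/(G(46) + p(90)) = 1/(46**2 + 8*90) = 1/(2116 + 720) = 1/2836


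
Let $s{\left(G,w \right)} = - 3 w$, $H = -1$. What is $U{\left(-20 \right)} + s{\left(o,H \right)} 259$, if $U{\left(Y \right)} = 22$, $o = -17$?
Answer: $799$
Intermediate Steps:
$U{\left(-20 \right)} + s{\left(o,H \right)} 259 = 22 + \left(-3\right) \left(-1\right) 259 = 22 + 3 \cdot 259 = 22 + 777 = 799$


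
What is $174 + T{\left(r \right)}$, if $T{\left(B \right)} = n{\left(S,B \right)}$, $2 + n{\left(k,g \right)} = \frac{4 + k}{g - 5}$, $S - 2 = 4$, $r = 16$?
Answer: $\frac{1902}{11} \approx 172.91$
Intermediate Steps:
$S = 6$ ($S = 2 + 4 = 6$)
$n{\left(k,g \right)} = -2 + \frac{4 + k}{-5 + g}$ ($n{\left(k,g \right)} = -2 + \frac{4 + k}{g - 5} = -2 + \frac{4 + k}{-5 + g}$)
$T{\left(B \right)} = \frac{20 - 2 B}{-5 + B}$ ($T{\left(B \right)} = \frac{14 + 6 - 2 B}{-5 + B} = \frac{20 - 2 B}{-5 + B}$)
$174 + T{\left(r \right)} = 174 + \frac{2 \left(10 - 16\right)}{-5 + 16} = 174 + \frac{2 \left(10 - 16\right)}{11} = 174 + 2 \cdot \frac{1}{11} \left(-6\right) = 174 - \frac{12}{11} = \frac{1902}{11}$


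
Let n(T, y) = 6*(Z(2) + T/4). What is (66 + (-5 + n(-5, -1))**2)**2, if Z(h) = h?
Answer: 70225/16 ≈ 4389.1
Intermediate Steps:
n(T, y) = 12 + 3*T/2 (n(T, y) = 6*(2 + T/4) = 12 + 3*T/2)
(66 + (-5 + n(-5, -1))**2)**2 = (66 + (-5 + (12 + (3/2)*(-5)))**2)**2 = (66 + (-5 + (12 - 15/2))**2)**2 = (66 + (-5 + 9/2)**2)**2 = (66 + (-1/2)**2)**2 = (66 + 1/4)**2 = (265/4)**2 = 70225/16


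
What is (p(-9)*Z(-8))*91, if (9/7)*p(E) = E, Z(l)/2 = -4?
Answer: 5096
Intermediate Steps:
Z(l) = -8 (Z(l) = 2*(-4) = -8)
p(E) = 7*E/9
(p(-9)*Z(-8))*91 = (((7/9)*(-9))*(-8))*91 = -7*(-8)*91 = 56*91 = 5096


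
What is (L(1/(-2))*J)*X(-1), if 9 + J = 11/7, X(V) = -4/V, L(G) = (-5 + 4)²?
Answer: -208/7 ≈ -29.714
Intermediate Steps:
L(G) = 1 (L(G) = (-1)² = 1)
J = -52/7 (J = -9 + 11/7 = -52/7 ≈ -7.4286)
(L(1/(-2))*J)*X(-1) = (1*(-52/7))*(-4/(-1)) = -(-208)*(-1)/7 = -52/7*4 = -208/7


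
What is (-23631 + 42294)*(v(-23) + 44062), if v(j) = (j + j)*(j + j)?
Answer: 861820014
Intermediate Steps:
v(j) = 4*j² (v(j) = (2*j)*(2*j) = 4*j²)
(-23631 + 42294)*(v(-23) + 44062) = (-23631 + 42294)*(4*(-23)² + 44062) = 18663*(4*529 + 44062) = 18663*(2116 + 44062) = 18663*46178 = 861820014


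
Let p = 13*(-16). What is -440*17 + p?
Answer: -7688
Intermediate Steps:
p = -208
-440*17 + p = -440*17 - 208 = -7480 - 208 = -7688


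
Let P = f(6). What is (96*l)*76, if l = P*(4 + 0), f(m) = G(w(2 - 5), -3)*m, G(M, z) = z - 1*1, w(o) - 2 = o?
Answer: -700416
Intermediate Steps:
w(o) = 2 + o
G(M, z) = -1 + z (G(M, z) = z - 1 = -1 + z)
f(m) = -4*m (f(m) = (-1 - 3)*m = -4*m)
P = -24 (P = -4*6 = -24)
l = -96 (l = -24*(4 + 0) = -24*4 = -96)
(96*l)*76 = (96*(-96))*76 = -9216*76 = -700416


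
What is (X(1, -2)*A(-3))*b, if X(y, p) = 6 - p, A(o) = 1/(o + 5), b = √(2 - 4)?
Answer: 4*I*√2 ≈ 5.6569*I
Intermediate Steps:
b = I*√2 (b = √(-2) = I*√2 ≈ 1.4142*I)
A(o) = 1/(5 + o)
(X(1, -2)*A(-3))*b = ((6 - 1*(-2))/(5 - 3))*(I*√2) = ((6 + 2)/2)*(I*√2) = (8*(½))*(I*√2) = 4*(I*√2) = 4*I*√2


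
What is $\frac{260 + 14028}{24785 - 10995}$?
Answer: $\frac{7144}{6895} \approx 1.0361$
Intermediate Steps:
$\frac{260 + 14028}{24785 - 10995} = \frac{14288}{13790} = 14288 \cdot \frac{1}{13790} = \frac{7144}{6895}$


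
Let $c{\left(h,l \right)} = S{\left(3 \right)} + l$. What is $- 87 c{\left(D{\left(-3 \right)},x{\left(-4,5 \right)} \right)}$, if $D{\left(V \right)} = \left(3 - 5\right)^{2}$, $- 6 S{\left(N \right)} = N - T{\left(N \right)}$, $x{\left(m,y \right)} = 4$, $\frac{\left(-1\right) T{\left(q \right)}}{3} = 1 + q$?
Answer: $- \frac{261}{2} \approx -130.5$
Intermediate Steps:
$T{\left(q \right)} = -3 - 3 q$ ($T{\left(q \right)} = - 3 \left(1 + q\right) = -3 - 3 q$)
$S{\left(N \right)} = - \frac{1}{2} - \frac{2 N}{3}$ ($S{\left(N \right)} = - \frac{N - \left(-3 - 3 N\right)}{6} = - \frac{N + \left(3 + 3 N\right)}{6} = - \frac{3 + 4 N}{6} = - \frac{1}{2} - \frac{2 N}{3}$)
$D{\left(V \right)} = 4$ ($D{\left(V \right)} = \left(-2\right)^{2} = 4$)
$c{\left(h,l \right)} = - \frac{5}{2} + l$ ($c{\left(h,l \right)} = \left(- \frac{1}{2} - 2\right) + l = - \frac{5}{2} + l$)
$- 87 c{\left(D{\left(-3 \right)},x{\left(-4,5 \right)} \right)} = - 87 \left(- \frac{5}{2} + 4\right) = \left(-87\right) \frac{3}{2} = - \frac{261}{2}$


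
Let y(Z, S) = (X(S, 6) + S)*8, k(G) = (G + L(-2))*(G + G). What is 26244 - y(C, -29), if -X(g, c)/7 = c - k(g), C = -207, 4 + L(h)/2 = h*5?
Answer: -158324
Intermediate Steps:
L(h) = -8 + 10*h (L(h) = -8 + 2*(h*5) = -8 + 2*(5*h) = -8 + 10*h)
k(G) = 2*G*(-28 + G) (k(G) = (G + (-8 + 10*(-2)))*(G + G) = (G + (-8 - 20))*(2*G) = (G - 28)*(2*G) = (-28 + G)*(2*G) = 2*G*(-28 + G))
X(g, c) = -7*c + 14*g*(-28 + g) (X(g, c) = -7*(c - 2*g*(-28 + g)) = -7*c + 14*g*(-28 + g))
y(Z, S) = -336 + 8*S + 112*S*(-28 + S) (y(Z, S) = ((-7*6 + 14*S*(-28 + S)) + S)*8 = ((-42 + 14*S*(-28 + S)) + S)*8 = (-42 + S + 14*S*(-28 + S))*8 = -336 + 8*S + 112*S*(-28 + S))
26244 - y(C, -29) = 26244 - (-336 - 3128*(-29) + 112*(-29)²) = 26244 - (-336 + 90712 + 112*841) = 26244 - (-336 + 90712 + 94192) = 26244 - 1*184568 = 26244 - 184568 = -158324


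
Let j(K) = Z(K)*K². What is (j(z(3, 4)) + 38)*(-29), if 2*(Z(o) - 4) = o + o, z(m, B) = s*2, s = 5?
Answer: -41702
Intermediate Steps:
z(m, B) = 10 (z(m, B) = 5*2 = 10)
Z(o) = 4 + o (Z(o) = 4 + (o + o)/2 = 4 + (2*o)/2 = 4 + o)
j(K) = K²*(4 + K) (j(K) = (4 + K)*K² = K²*(4 + K))
(j(z(3, 4)) + 38)*(-29) = (10²*(4 + 10) + 38)*(-29) = (100*14 + 38)*(-29) = (1400 + 38)*(-29) = 1438*(-29) = -41702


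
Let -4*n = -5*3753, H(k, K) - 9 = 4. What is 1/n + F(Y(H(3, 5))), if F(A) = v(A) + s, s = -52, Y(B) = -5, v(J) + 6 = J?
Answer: -1182191/18765 ≈ -63.000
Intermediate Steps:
H(k, K) = 13 (H(k, K) = 9 + 4 = 13)
v(J) = -6 + J
n = 18765/4 (n = -(-5)*3753/4 = -¼*(-18765) = 18765/4 ≈ 4691.3)
F(A) = -58 + A (F(A) = (-6 + A) - 52 = -58 + A)
1/n + F(Y(H(3, 5))) = 1/(18765/4) + (-58 - 5) = 4/18765 - 63 = -1182191/18765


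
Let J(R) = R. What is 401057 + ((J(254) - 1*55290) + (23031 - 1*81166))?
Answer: 287886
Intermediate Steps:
401057 + ((J(254) - 1*55290) + (23031 - 1*81166)) = 401057 + ((254 - 1*55290) + (23031 - 1*81166)) = 401057 + ((254 - 55290) + (23031 - 81166)) = 401057 + (-55036 - 58135) = 401057 - 113171 = 287886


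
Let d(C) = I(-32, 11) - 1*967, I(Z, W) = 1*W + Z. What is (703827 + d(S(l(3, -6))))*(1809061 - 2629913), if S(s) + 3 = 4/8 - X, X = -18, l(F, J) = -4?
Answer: -576926798828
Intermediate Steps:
S(s) = 31/2 (S(s) = -3 + (4/8 - 1*(-18)) = -3 + (4*(⅛) + 18) = -3 + (½ + 18) = -3 + 37/2 = 31/2)
I(Z, W) = W + Z
d(C) = -988 (d(C) = (11 - 32) - 1*967 = -21 - 967 = -988)
(703827 + d(S(l(3, -6))))*(1809061 - 2629913) = (703827 - 988)*(1809061 - 2629913) = 702839*(-820852) = -576926798828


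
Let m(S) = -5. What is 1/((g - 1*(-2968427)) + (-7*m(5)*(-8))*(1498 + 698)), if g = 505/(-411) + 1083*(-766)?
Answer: 411/626350754 ≈ 6.5618e-7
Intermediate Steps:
g = -340957063/411 (g = 505*(-1/411) - 829578 = -505/411 - 829578 = -340957063/411 ≈ -8.2958e+5)
1/((g - 1*(-2968427)) + (-7*m(5)*(-8))*(1498 + 698)) = 1/((-340957063/411 - 1*(-2968427)) + (-7*(-5)*(-8))*(1498 + 698)) = 1/((-340957063/411 + 2968427) + (35*(-8))*2196) = 1/(879066434/411 - 280*2196) = 1/(879066434/411 - 614880) = 1/(626350754/411) = 411/626350754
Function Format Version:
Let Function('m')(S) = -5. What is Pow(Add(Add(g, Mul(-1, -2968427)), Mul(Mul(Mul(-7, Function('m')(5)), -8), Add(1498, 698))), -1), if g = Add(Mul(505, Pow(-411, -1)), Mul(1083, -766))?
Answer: Rational(411, 626350754) ≈ 6.5618e-7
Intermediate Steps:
g = Rational(-340957063, 411) (g = Add(Mul(505, Rational(-1, 411)), -829578) = Add(Rational(-505, 411), -829578) = Rational(-340957063, 411) ≈ -8.2958e+5)
Pow(Add(Add(g, Mul(-1, -2968427)), Mul(Mul(Mul(-7, Function('m')(5)), -8), Add(1498, 698))), -1) = Pow(Add(Add(Rational(-340957063, 411), Mul(-1, -2968427)), Mul(Mul(Mul(-7, -5), -8), Add(1498, 698))), -1) = Pow(Add(Add(Rational(-340957063, 411), 2968427), Mul(Mul(35, -8), 2196)), -1) = Pow(Add(Rational(879066434, 411), Mul(-280, 2196)), -1) = Pow(Add(Rational(879066434, 411), -614880), -1) = Pow(Rational(626350754, 411), -1) = Rational(411, 626350754)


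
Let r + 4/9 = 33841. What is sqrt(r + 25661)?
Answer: sqrt(535514)/3 ≈ 243.93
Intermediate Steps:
r = 304565/9 (r = -4/9 + 33841 = 304565/9 ≈ 33841.)
sqrt(r + 25661) = sqrt(304565/9 + 25661) = sqrt(535514/9) = sqrt(535514)/3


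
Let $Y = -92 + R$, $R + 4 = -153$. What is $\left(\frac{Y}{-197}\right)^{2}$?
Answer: $\frac{62001}{38809} \approx 1.5976$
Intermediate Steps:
$R = -157$ ($R = -4 - 153 = -157$)
$Y = -249$ ($Y = -92 - 157 = -249$)
$\left(\frac{Y}{-197}\right)^{2} = \left(- \frac{249}{-197}\right)^{2} = \left(\left(-249\right) \left(- \frac{1}{197}\right)\right)^{2} = \left(\frac{249}{197}\right)^{2} = \frac{62001}{38809}$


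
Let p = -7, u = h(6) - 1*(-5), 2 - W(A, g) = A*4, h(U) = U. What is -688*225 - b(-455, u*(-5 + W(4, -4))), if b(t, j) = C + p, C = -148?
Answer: -154645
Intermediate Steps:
W(A, g) = 2 - 4*A (W(A, g) = 2 - A*4 = 2 - 4*A)
u = 11 (u = 6 - 1*(-5) = 6 + 5 = 11)
b(t, j) = -155 (b(t, j) = -148 - 7 = -155)
-688*225 - b(-455, u*(-5 + W(4, -4))) = -688*225 - 1*(-155) = -154800 + 155 = -154645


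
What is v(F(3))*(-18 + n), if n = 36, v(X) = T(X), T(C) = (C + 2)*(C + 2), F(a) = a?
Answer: 450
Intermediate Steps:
T(C) = (2 + C)² (T(C) = (2 + C)*(2 + C) = (2 + C)²)
v(X) = (2 + X)²
v(F(3))*(-18 + n) = (2 + 3)²*(-18 + 36) = 5²*18 = 25*18 = 450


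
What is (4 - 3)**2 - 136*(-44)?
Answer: 5985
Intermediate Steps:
(4 - 3)**2 - 136*(-44) = 1**2 + 5984 = 1 + 5984 = 5985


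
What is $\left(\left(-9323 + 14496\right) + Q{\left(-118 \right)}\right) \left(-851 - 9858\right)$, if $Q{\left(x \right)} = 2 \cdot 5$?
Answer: $-55504747$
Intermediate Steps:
$Q{\left(x \right)} = 10$
$\left(\left(-9323 + 14496\right) + Q{\left(-118 \right)}\right) \left(-851 - 9858\right) = \left(\left(-9323 + 14496\right) + 10\right) \left(-851 - 9858\right) = \left(5173 + 10\right) \left(-10709\right) = 5183 \left(-10709\right) = -55504747$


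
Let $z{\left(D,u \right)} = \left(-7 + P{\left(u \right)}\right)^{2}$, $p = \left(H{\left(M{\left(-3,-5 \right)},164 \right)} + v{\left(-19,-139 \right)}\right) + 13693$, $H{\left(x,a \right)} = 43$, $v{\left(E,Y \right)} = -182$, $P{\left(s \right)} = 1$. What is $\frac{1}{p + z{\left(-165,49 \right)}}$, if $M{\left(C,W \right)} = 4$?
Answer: $\frac{1}{13590} \approx 7.3584 \cdot 10^{-5}$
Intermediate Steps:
$p = 13554$ ($p = \left(43 - 182\right) + 13693 = -139 + 13693 = 13554$)
$z{\left(D,u \right)} = 36$ ($z{\left(D,u \right)} = \left(-7 + 1\right)^{2} = \left(-6\right)^{2} = 36$)
$\frac{1}{p + z{\left(-165,49 \right)}} = \frac{1}{13554 + 36} = \frac{1}{13590}$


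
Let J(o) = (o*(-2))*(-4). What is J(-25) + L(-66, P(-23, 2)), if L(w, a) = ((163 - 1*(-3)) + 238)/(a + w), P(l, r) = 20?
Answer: -4802/23 ≈ -208.78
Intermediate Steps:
J(o) = 8*o (J(o) = -2*o*(-4) = 8*o)
L(w, a) = 404/(a + w) (L(w, a) = ((163 + 3) + 238)/(a + w) = (166 + 238)/(a + w) = 404/(a + w))
J(-25) + L(-66, P(-23, 2)) = 8*(-25) + 404/(20 - 66) = -200 + 404/(-46) = -200 + 404*(-1/46) = -200 - 202/23 = -4802/23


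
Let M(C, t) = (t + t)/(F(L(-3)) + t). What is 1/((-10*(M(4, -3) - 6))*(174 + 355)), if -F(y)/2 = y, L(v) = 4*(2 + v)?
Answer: 1/38088 ≈ 2.6255e-5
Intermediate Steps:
L(v) = 8 + 4*v
F(y) = -2*y
M(C, t) = 2*t/(8 + t) (M(C, t) = (t + t)/(-2*(8 + 4*(-3)) + t) = (2*t)/(-2*(8 - 12) + t) = (2*t)/(-2*(-4) + t) = (2*t)/(8 + t) = 2*t/(8 + t))
1/((-10*(M(4, -3) - 6))*(174 + 355)) = 1/((-10*(2*(-3)/(8 - 3) - 6))*(174 + 355)) = 1/(-10*(2*(-3)/5 - 6)*529) = 1/(-10*(2*(-3)*(1/5) - 6)*529) = 1/(-10*(-6/5 - 6)*529) = 1/(-10*(-36/5)*529) = 1/(72*529) = 1/38088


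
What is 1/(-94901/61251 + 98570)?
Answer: 61251/6037416169 ≈ 1.0145e-5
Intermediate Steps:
1/(-94901/61251 + 98570) = 1/(6037416169/61251) = 61251/6037416169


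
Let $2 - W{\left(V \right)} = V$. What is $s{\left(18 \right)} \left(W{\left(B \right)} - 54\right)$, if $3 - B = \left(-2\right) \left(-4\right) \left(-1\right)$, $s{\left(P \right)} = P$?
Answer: $-1134$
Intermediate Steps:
$B = 11$ ($B = 3 - \left(-2\right) \left(-4\right) \left(-1\right) = 3 - 8 \left(-1\right) = 3 - -8 = 3 + 8 = 11$)
$W{\left(V \right)} = 2 - V$
$s{\left(18 \right)} \left(W{\left(B \right)} - 54\right) = 18 \left(\left(2 - 11\right) - 54\right) = 18 \left(-9 - 54\right) = 18 \left(-63\right) = -1134$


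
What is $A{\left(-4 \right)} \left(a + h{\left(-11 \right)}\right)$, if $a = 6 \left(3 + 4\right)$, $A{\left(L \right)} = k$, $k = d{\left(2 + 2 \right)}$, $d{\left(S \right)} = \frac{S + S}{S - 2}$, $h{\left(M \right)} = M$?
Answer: $124$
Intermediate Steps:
$d{\left(S \right)} = \frac{2 S}{-2 + S}$
$k = 4$ ($k = \frac{2 \left(2 + 2\right)}{-2 + \left(2 + 2\right)} = 2 \cdot 4 \frac{1}{-2 + 4} = 2 \cdot 4 \cdot \frac{1}{2} = 4$)
$A{\left(L \right)} = 4$
$a = 42$ ($a = 6 \cdot 7 = 42$)
$A{\left(-4 \right)} \left(a + h{\left(-11 \right)}\right) = 4 \left(42 - 11\right) = 4 \cdot 31 = 124$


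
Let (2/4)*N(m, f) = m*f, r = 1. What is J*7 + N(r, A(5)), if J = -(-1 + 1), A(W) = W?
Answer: 10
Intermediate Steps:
J = 0 (J = -1*0 = 0)
N(m, f) = 2*f*m (N(m, f) = 2*(m*f) = 2*(f*m) = 2*f*m)
J*7 + N(r, A(5)) = 0*7 + 2*5*1 = 0 + 10 = 10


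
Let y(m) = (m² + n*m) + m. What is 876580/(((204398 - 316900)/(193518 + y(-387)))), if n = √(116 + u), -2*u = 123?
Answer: -150289641000/56251 + 84809115*√218/56251 ≈ -2.6495e+6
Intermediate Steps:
u = -123/2 (u = -½*123 = -123/2 ≈ -61.500)
n = √218/2 (n = √(116 - 123/2) = √(109/2) = √218/2 ≈ 7.3824)
y(m) = m + m² + m*√218/2 (y(m) = (m² + (√218/2)*m) + m = (m² + m*√218/2) + m = m + m² + m*√218/2)
876580/(((204398 - 316900)/(193518 + y(-387)))) = 876580/(((204398 - 316900)/(193518 + (½)*(-387)*(2 + √218 + 2*(-387))))) = 876580/((-112502/(193518 + (½)*(-387)*(2 + √218 - 774)))) = 876580/((-112502/(193518 + (½)*(-387)*(-772 + √218)))) = 876580/((-112502/(193518 + (149382 - 387*√218/2)))) = 876580/((-112502/(342900 - 387*√218/2))) = 876580*(-171450/56251 + 387*√218/225004) = -150289641000/56251 + 84809115*√218/56251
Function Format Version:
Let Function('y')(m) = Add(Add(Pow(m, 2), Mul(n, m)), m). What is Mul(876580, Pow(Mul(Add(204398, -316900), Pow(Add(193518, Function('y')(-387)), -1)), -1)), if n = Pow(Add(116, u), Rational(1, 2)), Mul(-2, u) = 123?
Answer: Add(Rational(-150289641000, 56251), Mul(Rational(84809115, 56251), Pow(218, Rational(1, 2)))) ≈ -2.6495e+6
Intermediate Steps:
u = Rational(-123, 2) (u = Mul(Rational(-1, 2), 123) = Rational(-123, 2) ≈ -61.500)
n = Mul(Rational(1, 2), Pow(218, Rational(1, 2))) (n = Pow(Add(116, Rational(-123, 2)), Rational(1, 2)) = Pow(Rational(109, 2), Rational(1, 2)) = Mul(Rational(1, 2), Pow(218, Rational(1, 2))) ≈ 7.3824)
Function('y')(m) = Add(m, Pow(m, 2), Mul(Rational(1, 2), m, Pow(218, Rational(1, 2)))) (Function('y')(m) = Add(Add(Pow(m, 2), Mul(Mul(Rational(1, 2), Pow(218, Rational(1, 2))), m)), m) = Add(Add(Pow(m, 2), Mul(Rational(1, 2), m, Pow(218, Rational(1, 2)))), m) = Add(m, Pow(m, 2), Mul(Rational(1, 2), m, Pow(218, Rational(1, 2)))))
Mul(876580, Pow(Mul(Add(204398, -316900), Pow(Add(193518, Function('y')(-387)), -1)), -1)) = Mul(876580, Pow(Mul(Add(204398, -316900), Pow(Add(193518, Mul(Rational(1, 2), -387, Add(2, Pow(218, Rational(1, 2)), Mul(2, -387)))), -1)), -1)) = Mul(876580, Pow(Mul(-112502, Pow(Add(193518, Mul(Rational(1, 2), -387, Add(2, Pow(218, Rational(1, 2)), -774))), -1)), -1)) = Mul(876580, Pow(Mul(-112502, Pow(Add(193518, Mul(Rational(1, 2), -387, Add(-772, Pow(218, Rational(1, 2))))), -1)), -1)) = Mul(876580, Pow(Mul(-112502, Pow(Add(193518, Add(149382, Mul(Rational(-387, 2), Pow(218, Rational(1, 2))))), -1)), -1)) = Mul(876580, Pow(Mul(-112502, Pow(Add(342900, Mul(Rational(-387, 2), Pow(218, Rational(1, 2)))), -1)), -1)) = Mul(876580, Add(Rational(-171450, 56251), Mul(Rational(387, 225004), Pow(218, Rational(1, 2))))) = Add(Rational(-150289641000, 56251), Mul(Rational(84809115, 56251), Pow(218, Rational(1, 2))))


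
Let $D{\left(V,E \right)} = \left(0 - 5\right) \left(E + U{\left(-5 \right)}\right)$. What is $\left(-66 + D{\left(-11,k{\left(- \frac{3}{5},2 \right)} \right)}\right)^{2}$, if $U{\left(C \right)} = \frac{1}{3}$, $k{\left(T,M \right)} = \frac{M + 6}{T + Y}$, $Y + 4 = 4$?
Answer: $1$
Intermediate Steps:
$Y = 0$ ($Y = -4 + 4 = 0$)
$k{\left(T,M \right)} = \frac{6 + M}{T}$ ($k{\left(T,M \right)} = \frac{M + 6}{T + 0} = \frac{6 + M}{T}$)
$U{\left(C \right)} = \frac{1}{3}$
$D{\left(V,E \right)} = - \frac{5}{3} - 5 E$ ($D{\left(V,E \right)} = \left(0 - 5\right) \left(E + \frac{1}{3}\right) = - 5 \left(\frac{1}{3} + E\right) = - \frac{5}{3} - 5 E$)
$\left(-66 + D{\left(-11,k{\left(- \frac{3}{5},2 \right)} \right)}\right)^{2} = \left(-66 - \left(\frac{5}{3} + 5 \frac{6 + 2}{\left(-3\right) \frac{1}{5}}\right)\right)^{2} = \left(-66 - \left(\frac{5}{3} + 5 \frac{1}{\left(-3\right) \frac{1}{5}} \cdot 8\right)\right)^{2} = \left(-66 - \left(\frac{5}{3} + 5 \frac{1}{- \frac{3}{5}} \cdot 8\right)\right)^{2} = \left(-66 - \left(\frac{5}{3} + 5 \left(\left(- \frac{5}{3}\right) 8\right)\right)\right)^{2} = \left(-66 - -65\right)^{2} = \left(-66 + \left(- \frac{5}{3} + \frac{200}{3}\right)\right)^{2} = \left(-66 + 65\right)^{2} = \left(-1\right)^{2} = 1$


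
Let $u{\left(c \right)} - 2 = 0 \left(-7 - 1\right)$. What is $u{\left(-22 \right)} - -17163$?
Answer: $17165$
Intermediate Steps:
$u{\left(c \right)} = 2$ ($u{\left(c \right)} = 2 + 0 \left(-7 - 1\right) = 2 + 0 \left(-8\right) = 2 + 0 = 2$)
$u{\left(-22 \right)} - -17163 = 2 - -17163 = 2 + 17163 = 17165$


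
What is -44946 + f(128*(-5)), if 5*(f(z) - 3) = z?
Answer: -45071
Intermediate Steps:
f(z) = 3 + z/5
-44946 + f(128*(-5)) = -44946 + (3 + (128*(-5))/5) = -44946 + (3 + (1/5)*(-640)) = -44946 + (3 - 128) = -44946 - 125 = -45071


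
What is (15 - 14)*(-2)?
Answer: -2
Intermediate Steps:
(15 - 14)*(-2) = 1*(-2) = -2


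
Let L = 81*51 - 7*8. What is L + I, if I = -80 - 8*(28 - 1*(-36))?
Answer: 3483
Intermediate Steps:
L = 4075 (L = 4131 - 56 = 4075)
I = -592 (I = -80 - 8*(28 + 36) = -80 - 8*64 = -80 - 512 = -592)
L + I = 4075 - 592 = 3483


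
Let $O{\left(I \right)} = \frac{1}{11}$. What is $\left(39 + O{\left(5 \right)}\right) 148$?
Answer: $\frac{63640}{11} \approx 5785.5$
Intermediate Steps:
$O{\left(I \right)} = \frac{1}{11}$
$\left(39 + O{\left(5 \right)}\right) 148 = \left(39 + \frac{1}{11}\right) 148 = \frac{430}{11} \cdot 148 = \frac{63640}{11}$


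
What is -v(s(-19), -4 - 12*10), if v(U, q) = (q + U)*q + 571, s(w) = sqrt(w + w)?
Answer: -15947 + 124*I*sqrt(38) ≈ -15947.0 + 764.39*I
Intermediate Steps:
s(w) = sqrt(2)*sqrt(w) (s(w) = sqrt(2*w) = sqrt(2)*sqrt(w))
v(U, q) = 571 + q*(U + q) (v(U, q) = (U + q)*q + 571 = q*(U + q) + 571 = 571 + q*(U + q))
-v(s(-19), -4 - 12*10) = -(571 + (-4 - 12*10)**2 + (sqrt(2)*sqrt(-19))*(-4 - 12*10)) = -(571 + (-4 - 120)**2 + (sqrt(2)*(I*sqrt(19)))*(-4 - 120)) = -(571 + (-124)**2 + (I*sqrt(38))*(-124)) = -(571 + 15376 - 124*I*sqrt(38)) = -(15947 - 124*I*sqrt(38)) = -15947 + 124*I*sqrt(38)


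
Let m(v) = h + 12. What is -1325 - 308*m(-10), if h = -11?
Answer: -1633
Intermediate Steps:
m(v) = 1 (m(v) = -11 + 12 = 1)
-1325 - 308*m(-10) = -1325 - 308*1 = -1325 - 308 = -1633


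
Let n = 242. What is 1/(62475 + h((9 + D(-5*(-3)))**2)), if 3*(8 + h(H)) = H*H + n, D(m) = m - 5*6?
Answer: 3/188939 ≈ 1.5878e-5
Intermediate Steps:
D(m) = -30 + m (D(m) = m - 30 = -30 + m)
h(H) = 218/3 + H**2/3 (h(H) = -8 + (H*H + 242)/3 = -8 + (H**2 + 242)/3 = -8 + (242 + H**2)/3 = -8 + (242/3 + H**2/3) = 218/3 + H**2/3)
1/(62475 + h((9 + D(-5*(-3)))**2)) = 1/(62475 + (218/3 + ((9 + (-30 - 5*(-3)))**2)**2/3)) = 1/(62475 + (218/3 + ((9 + (-30 + 15))**2)**2/3)) = 1/(62475 + (218/3 + ((9 - 15)**2)**2/3)) = 1/(62475 + (218/3 + ((-6)**2)**2/3)) = 1/(62475 + (218/3 + (1/3)*36**2)) = 1/(62475 + (218/3 + (1/3)*1296)) = 1/(62475 + (218/3 + 432)) = 1/(62475 + 1514/3) = 1/(188939/3) = 3/188939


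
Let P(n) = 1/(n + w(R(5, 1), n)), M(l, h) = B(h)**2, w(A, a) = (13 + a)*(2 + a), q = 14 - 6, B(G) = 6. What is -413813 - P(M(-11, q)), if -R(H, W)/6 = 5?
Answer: -785417075/1898 ≈ -4.1381e+5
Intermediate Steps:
R(H, W) = -30 (R(H, W) = -6*5 = -30)
q = 8
w(A, a) = (2 + a)*(13 + a)
M(l, h) = 36 (M(l, h) = 6**2 = 36)
P(n) = 1/(26 + n**2 + 16*n) (P(n) = 1/(n + (26 + n**2 + 15*n)) = 1/(26 + n**2 + 16*n))
-413813 - P(M(-11, q)) = -413813 - 1/(26 + 36**2 + 16*36) = -413813 - 1/(26 + 1296 + 576) = -413813 - 1/1898 = -785417075/1898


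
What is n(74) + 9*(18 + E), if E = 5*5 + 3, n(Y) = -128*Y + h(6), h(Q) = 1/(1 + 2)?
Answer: -27173/3 ≈ -9057.7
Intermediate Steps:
h(Q) = ⅓ (h(Q) = 1/3 = ⅓)
n(Y) = ⅓ - 128*Y (n(Y) = -128*Y + ⅓ = ⅓ - 128*Y)
E = 28 (E = 25 + 3 = 28)
n(74) + 9*(18 + E) = (⅓ - 128*74) + 9*(18 + 28) = (⅓ - 9472) + 9*46 = -28415/3 + 414 = -27173/3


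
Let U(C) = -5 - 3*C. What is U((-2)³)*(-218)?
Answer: -4142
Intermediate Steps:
U((-2)³)*(-218) = (-5 - 3*(-2)³)*(-218) = (-5 - 3*(-8))*(-218) = (-5 + 24)*(-218) = 19*(-218) = -4142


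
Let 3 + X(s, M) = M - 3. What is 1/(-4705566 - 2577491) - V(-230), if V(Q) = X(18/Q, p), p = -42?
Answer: 349586735/7283057 ≈ 48.000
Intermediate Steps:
X(s, M) = -6 + M (X(s, M) = -3 + (M - 3) = -3 + (-3 + M) = -6 + M)
V(Q) = -48 (V(Q) = -6 - 42 = -48)
1/(-4705566 - 2577491) - V(-230) = 1/(-4705566 - 2577491) - 1*(-48) = 1/(-7283057) + 48 = -1/7283057 + 48 = 349586735/7283057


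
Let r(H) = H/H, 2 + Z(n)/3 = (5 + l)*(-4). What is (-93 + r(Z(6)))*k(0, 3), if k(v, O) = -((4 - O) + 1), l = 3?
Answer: 184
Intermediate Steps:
k(v, O) = -5 + O (k(v, O) = -(5 - O) = -5 + O)
Z(n) = -102 (Z(n) = -6 + 3*((5 + 3)*(-4)) = -6 + 3*(8*(-4)) = -6 + 3*(-32) = -6 - 96 = -102)
r(H) = 1
(-93 + r(Z(6)))*k(0, 3) = (-93 + 1)*(-5 + 3) = -92*(-2) = 184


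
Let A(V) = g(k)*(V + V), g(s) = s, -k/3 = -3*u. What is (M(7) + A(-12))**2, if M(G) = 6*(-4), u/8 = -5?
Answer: 74235456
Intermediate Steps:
u = -40 (u = 8*(-5) = -40)
k = -360 (k = -(-9)*(-40) = -3*120 = -360)
A(V) = -720*V (A(V) = -360*(V + V) = -720*V)
M(G) = -24
(M(7) + A(-12))**2 = (-24 - 720*(-12))**2 = (-24 + 8640)**2 = 8616**2 = 74235456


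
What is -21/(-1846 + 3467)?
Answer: -21/1621 ≈ -0.012955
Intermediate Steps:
-21/(-1846 + 3467) = -21/1621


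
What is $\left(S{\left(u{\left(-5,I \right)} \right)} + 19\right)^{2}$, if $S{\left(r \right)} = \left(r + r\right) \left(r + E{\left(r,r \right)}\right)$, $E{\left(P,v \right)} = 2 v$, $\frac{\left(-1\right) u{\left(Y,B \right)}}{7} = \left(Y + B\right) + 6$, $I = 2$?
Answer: $7102225$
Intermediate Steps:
$u{\left(Y,B \right)} = -42 - 7 B - 7 Y$ ($u{\left(Y,B \right)} = - 7 \left(\left(Y + B\right) + 6\right) = - 7 \left(\left(B + Y\right) + 6\right) = - 7 \left(6 + B + Y\right) = -42 - 7 B - 7 Y$)
$S{\left(r \right)} = 6 r^{2}$ ($S{\left(r \right)} = \left(r + r\right) \left(r + 2 r\right) = 2 r 3 r = 6 r^{2}$)
$\left(S{\left(u{\left(-5,I \right)} \right)} + 19\right)^{2} = \left(6 \left(-42 - 14 - -35\right)^{2} + 19\right)^{2} = \left(6 \left(-42 - 14 + 35\right)^{2} + 19\right)^{2} = \left(6 \left(-21\right)^{2} + 19\right)^{2} = \left(6 \cdot 441 + 19\right)^{2} = \left(2646 + 19\right)^{2} = 2665^{2} = 7102225$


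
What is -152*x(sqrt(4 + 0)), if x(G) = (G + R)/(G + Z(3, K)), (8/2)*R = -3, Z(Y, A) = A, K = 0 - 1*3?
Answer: 190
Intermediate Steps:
K = -3 (K = 0 - 3 = -3)
R = -3/4 (R = (1/4)*(-3) = -3/4 ≈ -0.75000)
x(G) = (-3/4 + G)/(-3 + G) (x(G) = (G - 3/4)/(G - 3) = (-3/4 + G)/(-3 + G))
-152*x(sqrt(4 + 0)) = -152*(-3/4 + sqrt(4 + 0))/(-3 + sqrt(4 + 0)) = -152*(-3/4 + sqrt(4))/(-3 + sqrt(4)) = -152*(-3/4 + 2)/(-3 + 2) = -152*5/((-1)*4) = -(-152)*5/4 = -152*(-5/4) = 190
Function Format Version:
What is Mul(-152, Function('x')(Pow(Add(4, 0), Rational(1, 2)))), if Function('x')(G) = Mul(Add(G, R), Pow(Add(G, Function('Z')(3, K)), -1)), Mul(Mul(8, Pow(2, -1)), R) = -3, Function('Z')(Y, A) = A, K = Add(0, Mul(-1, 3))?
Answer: 190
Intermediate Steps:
K = -3 (K = Add(0, -3) = -3)
R = Rational(-3, 4) (R = Mul(Rational(1, 4), -3) = Rational(-3, 4) ≈ -0.75000)
Function('x')(G) = Mul(Pow(Add(-3, G), -1), Add(Rational(-3, 4), G)) (Function('x')(G) = Mul(Add(G, Rational(-3, 4)), Pow(Add(G, -3), -1)) = Mul(Add(Rational(-3, 4), G), Pow(Add(-3, G), -1)) = Mul(Pow(Add(-3, G), -1), Add(Rational(-3, 4), G)))
Mul(-152, Function('x')(Pow(Add(4, 0), Rational(1, 2)))) = Mul(-152, Mul(Pow(Add(-3, Pow(Add(4, 0), Rational(1, 2))), -1), Add(Rational(-3, 4), Pow(Add(4, 0), Rational(1, 2))))) = Mul(-152, Mul(Pow(Add(-3, Pow(4, Rational(1, 2))), -1), Add(Rational(-3, 4), Pow(4, Rational(1, 2))))) = Mul(-152, Mul(Pow(Add(-3, 2), -1), Add(Rational(-3, 4), 2))) = Mul(-152, Mul(Pow(-1, -1), Rational(5, 4))) = Mul(-152, Mul(-1, Rational(5, 4))) = Mul(-152, Rational(-5, 4)) = 190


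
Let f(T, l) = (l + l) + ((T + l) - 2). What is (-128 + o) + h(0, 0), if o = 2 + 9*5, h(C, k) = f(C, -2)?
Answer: -89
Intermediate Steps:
f(T, l) = -2 + T + 3*l (f(T, l) = 2*l + (-2 + T + l) = -2 + T + 3*l)
h(C, k) = -8 + C (h(C, k) = -2 + C + 3*(-2) = -2 + C - 6 = -8 + C)
o = 47 (o = 2 + 45 = 47)
(-128 + o) + h(0, 0) = (-128 + 47) + (-8 + 0) = -81 - 8 = -89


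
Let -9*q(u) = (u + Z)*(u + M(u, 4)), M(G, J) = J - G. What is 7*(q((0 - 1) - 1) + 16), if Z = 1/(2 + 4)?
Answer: 3178/27 ≈ 117.70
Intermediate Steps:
Z = 1/6 ≈ 0.16667
q(u) = -2/27 - 4*u/9 (q(u) = -(u + 1/6)*(u + (4 - u))/9 = -(1/6 + u)*4/9 = -(2/3 + 4*u)/9 = -2/27 - 4*u/9)
7*(q((0 - 1) - 1) + 16) = 7*((-2/27 - 4*((0 - 1) - 1)/9) + 16) = 7*((-2/27 - 4*(-1 - 1)/9) + 16) = 7*((-2/27 - 4/9*(-2)) + 16) = 7*((-2/27 + 8/9) + 16) = 7*(22/27 + 16) = 7*(454/27) = 3178/27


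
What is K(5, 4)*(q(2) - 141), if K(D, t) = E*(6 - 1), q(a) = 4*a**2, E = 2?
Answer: -1250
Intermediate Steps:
K(D, t) = 10 (K(D, t) = 2*(6 - 1) = 2*5 = 10)
K(5, 4)*(q(2) - 141) = 10*(4*2**2 - 141) = 10*(4*4 - 141) = 10*(16 - 141) = 10*(-125) = -1250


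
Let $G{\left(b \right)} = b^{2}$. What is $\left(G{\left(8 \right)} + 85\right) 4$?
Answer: $596$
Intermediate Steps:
$\left(G{\left(8 \right)} + 85\right) 4 = \left(8^{2} + 85\right) 4 = \left(64 + 85\right) 4 = 149 \cdot 4 = 596$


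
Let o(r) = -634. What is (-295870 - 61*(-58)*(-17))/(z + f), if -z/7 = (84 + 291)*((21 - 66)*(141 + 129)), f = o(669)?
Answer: -89004/7973279 ≈ -0.011163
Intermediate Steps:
f = -634
z = 31893750 (z = -7*(84 + 291)*(21 - 66)*(141 + 129) = -2625*(-45*270) = -2625*(-12150) = -7*(-4556250) = 31893750)
(-295870 - 61*(-58)*(-17))/(z + f) = (-295870 - 61*(-58)*(-17))/(31893750 - 634) = (-295870 + 3538*(-17))/31893116 = (-295870 - 60146)*(1/31893116) = -356016*1/31893116 = -89004/7973279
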